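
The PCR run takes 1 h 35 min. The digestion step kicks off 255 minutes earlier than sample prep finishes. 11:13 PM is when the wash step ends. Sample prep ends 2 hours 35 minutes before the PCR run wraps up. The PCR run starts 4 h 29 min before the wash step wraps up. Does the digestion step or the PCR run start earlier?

The PCR run starts at 11:13 PM − 269 min = 6:44 PM.
The PCR run ends at 6:44 PM + 95 min = 8:19 PM.
Sample prep ends at 8:19 PM − 155 min = 5:44 PM.
The digestion step starts at 5:44 PM − 255 min = 1:29 PM.
The digestion step starts at 1:29 PM and the PCR run starts at 6:44 PM, so the digestion step is first.

the digestion step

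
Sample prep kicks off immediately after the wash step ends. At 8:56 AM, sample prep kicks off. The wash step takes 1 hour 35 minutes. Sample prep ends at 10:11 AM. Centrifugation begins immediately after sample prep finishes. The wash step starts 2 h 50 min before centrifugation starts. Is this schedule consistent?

Yes

Centrifugation starts at 10:11 AM.
The wash step starts at 10:11 AM − 170 min = 7:21 AM.
The wash step ends at 7:21 AM + 95 min = 8:56 AM.
So sample prep starts at 8:56 AM.
That matches the stated 8:56 AM, so the schedule is consistent.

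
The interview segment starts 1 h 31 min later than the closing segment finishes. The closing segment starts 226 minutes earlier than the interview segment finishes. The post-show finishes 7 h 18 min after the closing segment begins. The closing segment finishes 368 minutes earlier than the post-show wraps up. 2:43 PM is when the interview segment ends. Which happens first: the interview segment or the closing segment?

The closing segment starts at 2:43 PM − 226 min = 10:57 AM.
The post-show ends at 10:57 AM + 438 min = 6:15 PM.
The closing segment ends at 6:15 PM − 368 min = 12:07 PM.
The interview segment starts at 12:07 PM + 91 min = 1:38 PM.
The interview segment starts at 1:38 PM and the closing segment starts at 10:57 AM, so the closing segment is first.

the closing segment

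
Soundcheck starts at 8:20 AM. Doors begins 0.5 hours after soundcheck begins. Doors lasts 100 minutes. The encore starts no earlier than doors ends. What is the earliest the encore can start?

10:30 AM

Doors starts at 8:20 AM + 30 min = 8:50 AM.
Doors ends at 8:50 AM + 100 min = 10:30 AM.
The encore is bounded by doors, so the earliest it can start is 10:30 AM.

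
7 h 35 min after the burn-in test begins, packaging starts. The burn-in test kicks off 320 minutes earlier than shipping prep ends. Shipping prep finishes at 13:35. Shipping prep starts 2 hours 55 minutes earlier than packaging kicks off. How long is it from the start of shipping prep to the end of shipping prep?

The burn-in test starts at 13:35 − 320 min = 08:15.
Packaging starts at 08:15 + 455 min = 15:50.
Shipping prep starts at 15:50 − 175 min = 12:55.
From 12:55 to 13:35 is 40 minutes.

40 minutes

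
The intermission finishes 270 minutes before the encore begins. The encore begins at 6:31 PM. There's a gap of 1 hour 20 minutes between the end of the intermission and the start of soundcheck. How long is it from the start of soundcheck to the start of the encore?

The intermission ends at 6:31 PM − 270 min = 2:01 PM.
Soundcheck starts at 2:01 PM + 80 min = 3:21 PM.
From 3:21 PM to 6:31 PM is 190 minutes.

190 minutes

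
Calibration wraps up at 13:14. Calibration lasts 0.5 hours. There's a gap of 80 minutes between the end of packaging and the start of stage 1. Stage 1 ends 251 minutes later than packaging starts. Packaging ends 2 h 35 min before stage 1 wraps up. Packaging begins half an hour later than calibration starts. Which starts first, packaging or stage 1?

packaging

Calibration starts at 13:14 − 30 min = 12:44.
Packaging starts at 12:44 + 30 min = 13:14.
Stage 1 ends at 13:14 + 251 min = 17:25.
Packaging ends at 17:25 − 155 min = 14:50.
Stage 1 starts at 14:50 + 80 min = 16:10.
Packaging starts at 13:14 and stage 1 starts at 16:10, so packaging is first.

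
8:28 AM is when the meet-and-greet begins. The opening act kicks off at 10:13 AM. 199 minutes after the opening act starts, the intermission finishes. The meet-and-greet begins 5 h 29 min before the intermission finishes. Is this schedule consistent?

No

The intermission ends at 10:13 AM + 199 min = 1:32 PM.
The meet-and-greet starts at 1:32 PM − 329 min = 8:03 AM.
But the meet-and-greet is also said to start at 8:28 AM — a 25-minute conflict.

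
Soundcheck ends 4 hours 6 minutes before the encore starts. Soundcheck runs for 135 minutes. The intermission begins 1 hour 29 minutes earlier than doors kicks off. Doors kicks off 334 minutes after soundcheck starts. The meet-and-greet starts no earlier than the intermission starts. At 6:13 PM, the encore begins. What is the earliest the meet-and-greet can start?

3:57 PM

Soundcheck ends at 6:13 PM − 246 min = 2:07 PM.
Soundcheck starts at 2:07 PM − 135 min = 11:52 AM.
Doors starts at 11:52 AM + 334 min = 5:26 PM.
The intermission starts at 5:26 PM − 89 min = 3:57 PM.
The meet-and-greet is bounded by the intermission, so the earliest it can start is 3:57 PM.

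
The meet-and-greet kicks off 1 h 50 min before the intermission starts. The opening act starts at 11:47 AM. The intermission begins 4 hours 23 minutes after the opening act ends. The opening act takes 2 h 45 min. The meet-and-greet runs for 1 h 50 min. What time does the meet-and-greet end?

6:55 PM

The opening act ends at 11:47 AM + 165 min = 2:32 PM.
The intermission starts at 2:32 PM + 263 min = 6:55 PM.
The meet-and-greet starts at 6:55 PM − 110 min = 5:05 PM.
The meet-and-greet ends at 5:05 PM + 110 min = 6:55 PM.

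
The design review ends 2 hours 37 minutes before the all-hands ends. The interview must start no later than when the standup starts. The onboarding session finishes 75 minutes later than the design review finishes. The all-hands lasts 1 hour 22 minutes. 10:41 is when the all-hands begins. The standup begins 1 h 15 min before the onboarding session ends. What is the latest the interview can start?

The all-hands ends at 10:41 + 82 min = 12:03.
The design review ends at 12:03 − 157 min = 09:26.
The onboarding session ends at 09:26 + 75 min = 10:41.
The standup starts at 10:41 − 75 min = 09:26.
The interview is bounded by the standup, so the latest it can start is 09:26.

09:26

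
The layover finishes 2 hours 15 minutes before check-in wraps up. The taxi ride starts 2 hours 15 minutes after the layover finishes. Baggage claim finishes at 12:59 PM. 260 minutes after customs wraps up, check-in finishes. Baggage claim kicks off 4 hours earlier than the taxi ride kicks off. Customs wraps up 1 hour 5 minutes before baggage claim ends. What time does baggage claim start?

Customs ends at 12:59 PM − 65 min = 11:54 AM.
Check-in ends at 11:54 AM + 260 min = 4:14 PM.
The layover ends at 4:14 PM − 135 min = 1:59 PM.
The taxi ride starts at 1:59 PM + 135 min = 4:14 PM.
Baggage claim starts at 4:14 PM − 240 min = 12:14 PM.

12:14 PM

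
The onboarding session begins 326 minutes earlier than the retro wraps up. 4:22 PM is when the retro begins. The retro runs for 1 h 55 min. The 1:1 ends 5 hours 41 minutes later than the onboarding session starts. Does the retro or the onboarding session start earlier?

The retro ends at 4:22 PM + 115 min = 6:17 PM.
The onboarding session starts at 6:17 PM − 326 min = 12:51 PM.
The retro starts at 4:22 PM and the onboarding session starts at 12:51 PM, so the onboarding session is first.

the onboarding session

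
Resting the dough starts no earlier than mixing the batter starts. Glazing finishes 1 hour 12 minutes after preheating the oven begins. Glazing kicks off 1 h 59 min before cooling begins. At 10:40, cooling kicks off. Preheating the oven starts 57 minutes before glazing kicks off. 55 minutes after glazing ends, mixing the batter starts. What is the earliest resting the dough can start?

09:51

Glazing starts at 10:40 − 119 min = 08:41.
Preheating the oven starts at 08:41 − 57 min = 07:44.
Glazing ends at 07:44 + 72 min = 08:56.
Mixing the batter starts at 08:56 + 55 min = 09:51.
Resting the dough is bounded by mixing the batter, so the earliest it can start is 09:51.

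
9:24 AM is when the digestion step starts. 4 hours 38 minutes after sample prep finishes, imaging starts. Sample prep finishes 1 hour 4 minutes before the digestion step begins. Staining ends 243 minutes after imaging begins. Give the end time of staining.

5:01 PM

Sample prep ends at 9:24 AM − 64 min = 8:20 AM.
Imaging starts at 8:20 AM + 278 min = 12:58 PM.
Staining ends at 12:58 PM + 243 min = 5:01 PM.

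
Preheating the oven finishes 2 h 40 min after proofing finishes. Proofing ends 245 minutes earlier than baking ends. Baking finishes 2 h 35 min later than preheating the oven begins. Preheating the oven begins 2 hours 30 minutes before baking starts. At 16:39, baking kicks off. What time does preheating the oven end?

15:19

Preheating the oven starts at 16:39 − 150 min = 14:09.
Baking ends at 14:09 + 155 min = 16:44.
Proofing ends at 16:44 − 245 min = 12:39.
Preheating the oven ends at 12:39 + 160 min = 15:19.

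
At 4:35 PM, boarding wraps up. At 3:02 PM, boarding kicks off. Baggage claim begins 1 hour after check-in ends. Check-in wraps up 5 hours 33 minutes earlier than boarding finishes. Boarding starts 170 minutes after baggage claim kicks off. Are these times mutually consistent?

Check-in ends at 4:35 PM − 333 min = 11:02 AM.
Baggage claim starts at 11:02 AM + 60 min = 12:02 PM.
Boarding starts at 12:02 PM + 170 min = 2:52 PM.
But boarding is also said to start at 3:02 PM — a 10-minute conflict.

No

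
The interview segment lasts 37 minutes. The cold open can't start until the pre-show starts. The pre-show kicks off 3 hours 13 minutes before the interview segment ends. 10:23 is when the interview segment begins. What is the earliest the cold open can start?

The interview segment ends at 10:23 + 37 min = 11:00.
The pre-show starts at 11:00 − 193 min = 07:47.
The cold open is bounded by the pre-show, so the earliest it can start is 07:47.

07:47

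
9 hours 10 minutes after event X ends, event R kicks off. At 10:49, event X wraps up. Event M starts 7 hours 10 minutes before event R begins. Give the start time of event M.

Event R starts at 10:49 + 550 min = 19:59.
Event M starts at 19:59 − 430 min = 12:49.

12:49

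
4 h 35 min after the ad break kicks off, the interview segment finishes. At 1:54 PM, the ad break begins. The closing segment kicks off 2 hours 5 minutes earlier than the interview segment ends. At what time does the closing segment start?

4:24 PM

The interview segment ends at 1:54 PM + 275 min = 6:29 PM.
The closing segment starts at 6:29 PM − 125 min = 4:24 PM.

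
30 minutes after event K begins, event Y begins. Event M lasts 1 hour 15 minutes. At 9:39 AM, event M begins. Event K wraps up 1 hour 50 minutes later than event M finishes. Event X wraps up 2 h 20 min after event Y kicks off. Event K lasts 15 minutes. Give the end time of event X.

3:19 PM

Event M ends at 9:39 AM + 75 min = 10:54 AM.
Event K ends at 10:54 AM + 110 min = 12:44 PM.
Event K starts at 12:44 PM − 15 min = 12:29 PM.
Event Y starts at 12:29 PM + 30 min = 12:59 PM.
Event X ends at 12:59 PM + 140 min = 3:19 PM.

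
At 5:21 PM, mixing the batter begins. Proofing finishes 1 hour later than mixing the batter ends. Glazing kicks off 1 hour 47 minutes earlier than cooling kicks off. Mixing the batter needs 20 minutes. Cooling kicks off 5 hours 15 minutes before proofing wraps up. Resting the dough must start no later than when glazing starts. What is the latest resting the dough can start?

Mixing the batter ends at 5:21 PM + 20 min = 5:41 PM.
Proofing ends at 5:41 PM + 60 min = 6:41 PM.
Cooling starts at 6:41 PM − 315 min = 1:26 PM.
Glazing starts at 1:26 PM − 107 min = 11:39 AM.
Resting the dough is bounded by glazing, so the latest it can start is 11:39 AM.

11:39 AM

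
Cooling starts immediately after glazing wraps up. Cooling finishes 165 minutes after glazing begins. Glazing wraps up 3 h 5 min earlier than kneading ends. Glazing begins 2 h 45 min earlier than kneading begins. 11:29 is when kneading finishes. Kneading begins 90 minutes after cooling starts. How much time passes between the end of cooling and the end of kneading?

Glazing ends at 11:29 − 185 min = 08:24.
So cooling starts at 08:24.
Kneading starts at 08:24 + 90 min = 09:54.
Glazing starts at 09:54 − 165 min = 07:09.
Cooling ends at 07:09 + 165 min = 09:54.
From 09:54 to 11:29 is 1 h 35 min.

1 h 35 min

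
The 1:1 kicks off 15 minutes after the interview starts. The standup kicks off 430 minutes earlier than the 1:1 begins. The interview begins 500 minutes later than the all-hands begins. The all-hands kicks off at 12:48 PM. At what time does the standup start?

2:13 PM

The interview starts at 12:48 PM + 500 min = 9:08 PM.
The 1:1 starts at 9:08 PM + 15 min = 9:23 PM.
The standup starts at 9:23 PM − 430 min = 2:13 PM.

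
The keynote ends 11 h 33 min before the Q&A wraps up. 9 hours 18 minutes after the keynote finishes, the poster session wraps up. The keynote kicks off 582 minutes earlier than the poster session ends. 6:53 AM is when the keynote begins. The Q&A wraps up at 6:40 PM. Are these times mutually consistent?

No

The keynote ends at 6:40 PM − 693 min = 7:07 AM.
The poster session ends at 7:07 AM + 558 min = 4:25 PM.
The keynote starts at 4:25 PM − 582 min = 6:43 AM.
But the keynote is also said to start at 6:53 AM — a 10-minute conflict.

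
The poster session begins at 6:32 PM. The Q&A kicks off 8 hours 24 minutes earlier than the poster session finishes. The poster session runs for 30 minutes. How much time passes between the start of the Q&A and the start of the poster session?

474 minutes

The poster session ends at 6:32 PM + 30 min = 7:02 PM.
The Q&A starts at 7:02 PM − 504 min = 10:38 AM.
From 10:38 AM to 6:32 PM is 474 minutes.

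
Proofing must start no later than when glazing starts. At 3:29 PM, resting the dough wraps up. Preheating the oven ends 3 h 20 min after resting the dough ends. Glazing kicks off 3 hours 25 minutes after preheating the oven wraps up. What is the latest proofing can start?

Preheating the oven ends at 3:29 PM + 200 min = 6:49 PM.
Glazing starts at 6:49 PM + 205 min = 10:14 PM.
Proofing is bounded by glazing, so the latest it can start is 10:14 PM.

10:14 PM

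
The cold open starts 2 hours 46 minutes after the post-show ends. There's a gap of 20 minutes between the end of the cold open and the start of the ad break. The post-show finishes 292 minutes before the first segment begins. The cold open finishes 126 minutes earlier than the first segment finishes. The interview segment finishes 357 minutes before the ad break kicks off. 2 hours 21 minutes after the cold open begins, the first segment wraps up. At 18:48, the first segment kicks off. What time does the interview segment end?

The post-show ends at 18:48 − 292 min = 13:56.
The cold open starts at 13:56 + 166 min = 16:42.
The first segment ends at 16:42 + 141 min = 19:03.
The cold open ends at 19:03 − 126 min = 16:57.
The ad break starts at 16:57 + 20 min = 17:17.
The interview segment ends at 17:17 − 357 min = 11:20.

11:20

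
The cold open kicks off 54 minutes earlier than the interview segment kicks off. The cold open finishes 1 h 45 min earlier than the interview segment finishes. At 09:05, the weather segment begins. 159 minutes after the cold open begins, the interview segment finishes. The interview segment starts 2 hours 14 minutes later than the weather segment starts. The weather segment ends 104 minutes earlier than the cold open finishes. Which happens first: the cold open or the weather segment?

The interview segment starts at 09:05 + 134 min = 11:19.
The cold open starts at 11:19 − 54 min = 10:25.
The cold open starts at 10:25 and the weather segment starts at 09:05, so the weather segment is first.

the weather segment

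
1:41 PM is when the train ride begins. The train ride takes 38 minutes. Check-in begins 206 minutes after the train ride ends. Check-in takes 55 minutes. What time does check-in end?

The train ride ends at 1:41 PM + 38 min = 2:19 PM.
Check-in starts at 2:19 PM + 206 min = 5:45 PM.
Check-in ends at 5:45 PM + 55 min = 6:40 PM.

6:40 PM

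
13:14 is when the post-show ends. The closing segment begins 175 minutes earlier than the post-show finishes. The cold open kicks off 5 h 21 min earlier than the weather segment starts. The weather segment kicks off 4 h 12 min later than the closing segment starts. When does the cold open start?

The closing segment starts at 13:14 − 175 min = 10:19.
The weather segment starts at 10:19 + 252 min = 14:31.
The cold open starts at 14:31 − 321 min = 09:10.

09:10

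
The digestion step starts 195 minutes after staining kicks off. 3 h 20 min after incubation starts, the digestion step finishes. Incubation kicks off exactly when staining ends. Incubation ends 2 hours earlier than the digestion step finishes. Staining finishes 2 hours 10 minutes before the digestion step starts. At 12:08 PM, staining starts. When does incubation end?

The digestion step starts at 12:08 PM + 195 min = 3:23 PM.
Staining ends at 3:23 PM − 130 min = 1:13 PM.
So incubation starts at 1:13 PM.
The digestion step ends at 1:13 PM + 200 min = 4:33 PM.
Incubation ends at 4:33 PM − 120 min = 2:33 PM.

2:33 PM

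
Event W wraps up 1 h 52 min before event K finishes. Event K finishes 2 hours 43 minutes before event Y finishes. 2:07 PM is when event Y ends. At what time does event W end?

9:32 AM

Event K ends at 2:07 PM − 163 min = 11:24 AM.
Event W ends at 11:24 AM − 112 min = 9:32 AM.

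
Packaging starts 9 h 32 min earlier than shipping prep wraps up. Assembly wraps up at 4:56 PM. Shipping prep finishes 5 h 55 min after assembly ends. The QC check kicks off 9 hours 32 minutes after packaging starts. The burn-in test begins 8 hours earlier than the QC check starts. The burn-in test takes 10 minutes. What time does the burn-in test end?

Shipping prep ends at 4:56 PM + 355 min = 10:51 PM.
Packaging starts at 10:51 PM − 572 min = 1:19 PM.
The QC check starts at 1:19 PM + 572 min = 10:51 PM.
The burn-in test starts at 10:51 PM − 480 min = 2:51 PM.
The burn-in test ends at 2:51 PM + 10 min = 3:01 PM.

3:01 PM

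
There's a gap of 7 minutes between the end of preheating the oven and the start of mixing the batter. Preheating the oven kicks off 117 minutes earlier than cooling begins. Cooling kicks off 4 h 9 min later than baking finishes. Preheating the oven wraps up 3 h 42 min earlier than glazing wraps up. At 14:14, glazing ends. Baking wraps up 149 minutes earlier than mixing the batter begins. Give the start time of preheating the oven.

Preheating the oven ends at 14:14 − 222 min = 10:32.
Mixing the batter starts at 10:32 + 7 min = 10:39.
Baking ends at 10:39 − 149 min = 08:10.
Cooling starts at 08:10 + 249 min = 12:19.
Preheating the oven starts at 12:19 − 117 min = 10:22.

10:22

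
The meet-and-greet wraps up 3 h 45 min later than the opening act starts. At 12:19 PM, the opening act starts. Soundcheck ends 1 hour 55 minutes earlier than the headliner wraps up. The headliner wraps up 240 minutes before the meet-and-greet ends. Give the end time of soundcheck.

10:09 AM

The meet-and-greet ends at 12:19 PM + 225 min = 4:04 PM.
The headliner ends at 4:04 PM − 240 min = 12:04 PM.
Soundcheck ends at 12:04 PM − 115 min = 10:09 AM.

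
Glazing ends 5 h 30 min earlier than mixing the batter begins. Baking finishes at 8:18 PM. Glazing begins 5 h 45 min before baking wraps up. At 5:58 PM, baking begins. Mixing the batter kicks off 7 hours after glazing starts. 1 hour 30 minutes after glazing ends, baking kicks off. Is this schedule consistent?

Glazing starts at 8:18 PM − 345 min = 2:33 PM.
Mixing the batter starts at 2:33 PM + 420 min = 9:33 PM.
Glazing ends at 9:33 PM − 330 min = 4:03 PM.
Baking starts at 4:03 PM + 90 min = 5:33 PM.
But baking is also said to start at 5:58 PM — a 25-minute conflict.

No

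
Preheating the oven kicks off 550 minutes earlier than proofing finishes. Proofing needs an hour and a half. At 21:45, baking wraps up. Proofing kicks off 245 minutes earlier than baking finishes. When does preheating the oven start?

10:00

Proofing starts at 21:45 − 245 min = 17:40.
Proofing ends at 17:40 + 90 min = 19:10.
Preheating the oven starts at 19:10 − 550 min = 10:00.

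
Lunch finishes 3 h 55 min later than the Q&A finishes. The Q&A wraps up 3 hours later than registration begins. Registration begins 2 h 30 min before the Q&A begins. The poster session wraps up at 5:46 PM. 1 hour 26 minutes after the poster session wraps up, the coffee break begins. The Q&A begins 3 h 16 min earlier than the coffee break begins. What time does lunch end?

The coffee break starts at 5:46 PM + 86 min = 7:12 PM.
The Q&A starts at 7:12 PM − 196 min = 3:56 PM.
Registration starts at 3:56 PM − 150 min = 1:26 PM.
The Q&A ends at 1:26 PM + 180 min = 4:26 PM.
Lunch ends at 4:26 PM + 235 min = 8:21 PM.

8:21 PM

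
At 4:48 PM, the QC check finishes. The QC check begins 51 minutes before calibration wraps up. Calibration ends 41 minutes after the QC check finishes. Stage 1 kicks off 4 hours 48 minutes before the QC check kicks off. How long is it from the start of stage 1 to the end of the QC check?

4 h 58 min

Calibration ends at 4:48 PM + 41 min = 5:29 PM.
The QC check starts at 5:29 PM − 51 min = 4:38 PM.
Stage 1 starts at 4:38 PM − 288 min = 11:50 AM.
From 11:50 AM to 4:48 PM is 4 h 58 min.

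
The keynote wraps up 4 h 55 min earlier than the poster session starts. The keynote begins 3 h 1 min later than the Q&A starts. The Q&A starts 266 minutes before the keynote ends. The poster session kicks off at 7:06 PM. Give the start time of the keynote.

12:46 PM

The keynote ends at 7:06 PM − 295 min = 2:11 PM.
The Q&A starts at 2:11 PM − 266 min = 9:45 AM.
The keynote starts at 9:45 AM + 181 min = 12:46 PM.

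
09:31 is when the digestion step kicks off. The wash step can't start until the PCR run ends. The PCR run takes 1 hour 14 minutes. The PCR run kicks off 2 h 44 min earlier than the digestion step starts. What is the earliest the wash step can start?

08:01

The PCR run starts at 09:31 − 164 min = 06:47.
The PCR run ends at 06:47 + 74 min = 08:01.
The wash step is bounded by the PCR run, so the earliest it can start is 08:01.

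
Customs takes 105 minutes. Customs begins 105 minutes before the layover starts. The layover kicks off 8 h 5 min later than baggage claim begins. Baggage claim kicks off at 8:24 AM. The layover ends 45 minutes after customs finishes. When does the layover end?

The layover starts at 8:24 AM + 485 min = 4:29 PM.
Customs starts at 4:29 PM − 105 min = 2:44 PM.
Customs ends at 2:44 PM + 105 min = 4:29 PM.
The layover ends at 4:29 PM + 45 min = 5:14 PM.

5:14 PM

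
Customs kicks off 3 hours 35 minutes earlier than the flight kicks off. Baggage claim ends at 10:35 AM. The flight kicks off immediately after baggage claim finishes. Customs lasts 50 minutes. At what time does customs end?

The flight starts at 10:35 AM.
Customs starts at 10:35 AM − 215 min = 7:00 AM.
Customs ends at 7:00 AM + 50 min = 7:50 AM.

7:50 AM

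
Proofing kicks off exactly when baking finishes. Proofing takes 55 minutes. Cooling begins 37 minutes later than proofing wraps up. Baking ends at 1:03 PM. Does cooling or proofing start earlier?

Proofing starts at 1:03 PM.
Proofing ends at 1:03 PM + 55 min = 1:58 PM.
Cooling starts at 1:58 PM + 37 min = 2:35 PM.
Cooling starts at 2:35 PM and proofing starts at 1:03 PM, so proofing is first.

proofing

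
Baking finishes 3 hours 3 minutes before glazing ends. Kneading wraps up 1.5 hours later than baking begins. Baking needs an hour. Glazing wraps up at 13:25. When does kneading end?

Baking ends at 13:25 − 183 min = 10:22.
Baking starts at 10:22 − 60 min = 09:22.
Kneading ends at 09:22 + 90 min = 10:52.

10:52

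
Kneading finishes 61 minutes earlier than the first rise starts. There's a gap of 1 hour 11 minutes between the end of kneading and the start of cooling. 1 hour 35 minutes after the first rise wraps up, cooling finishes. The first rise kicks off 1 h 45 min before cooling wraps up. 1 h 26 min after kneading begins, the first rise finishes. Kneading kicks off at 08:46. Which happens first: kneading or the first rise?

The first rise ends at 08:46 + 86 min = 10:12.
Cooling ends at 10:12 + 95 min = 11:47.
The first rise starts at 11:47 − 105 min = 10:02.
Kneading starts at 08:46 and the first rise starts at 10:02, so kneading is first.

kneading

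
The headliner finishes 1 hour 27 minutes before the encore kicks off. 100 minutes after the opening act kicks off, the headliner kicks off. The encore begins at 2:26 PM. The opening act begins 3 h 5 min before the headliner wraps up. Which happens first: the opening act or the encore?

the opening act

The headliner ends at 2:26 PM − 87 min = 12:59 PM.
The opening act starts at 12:59 PM − 185 min = 9:54 AM.
The opening act starts at 9:54 AM and the encore starts at 2:26 PM, so the opening act is first.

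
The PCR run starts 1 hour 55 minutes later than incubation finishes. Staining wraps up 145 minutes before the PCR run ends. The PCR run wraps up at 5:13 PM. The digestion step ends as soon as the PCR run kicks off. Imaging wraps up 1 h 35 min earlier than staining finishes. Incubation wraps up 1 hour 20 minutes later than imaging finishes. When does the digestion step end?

4:28 PM

Staining ends at 5:13 PM − 145 min = 2:48 PM.
Imaging ends at 2:48 PM − 95 min = 1:13 PM.
Incubation ends at 1:13 PM + 80 min = 2:33 PM.
The PCR run starts at 2:33 PM + 115 min = 4:28 PM.
So the digestion step ends at 4:28 PM.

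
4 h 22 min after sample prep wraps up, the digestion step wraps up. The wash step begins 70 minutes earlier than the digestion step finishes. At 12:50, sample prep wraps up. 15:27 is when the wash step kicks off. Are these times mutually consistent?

No

The digestion step ends at 12:50 + 262 min = 17:12.
The wash step starts at 17:12 − 70 min = 16:02.
But the wash step is also said to start at 15:27 — a 35-minute conflict.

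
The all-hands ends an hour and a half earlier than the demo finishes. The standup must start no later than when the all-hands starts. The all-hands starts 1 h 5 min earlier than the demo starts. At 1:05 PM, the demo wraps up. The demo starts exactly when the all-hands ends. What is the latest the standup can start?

The all-hands ends at 1:05 PM − 90 min = 11:35 AM.
So the demo starts at 11:35 AM.
The all-hands starts at 11:35 AM − 65 min = 10:30 AM.
The standup is bounded by the all-hands, so the latest it can start is 10:30 AM.

10:30 AM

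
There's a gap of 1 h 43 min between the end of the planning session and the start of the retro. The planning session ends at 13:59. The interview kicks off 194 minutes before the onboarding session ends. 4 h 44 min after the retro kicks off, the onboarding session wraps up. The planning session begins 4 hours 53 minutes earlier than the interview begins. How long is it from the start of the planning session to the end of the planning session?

1 hour 40 minutes

The retro starts at 13:59 + 103 min = 15:42.
The onboarding session ends at 15:42 + 284 min = 20:26.
The interview starts at 20:26 − 194 min = 17:12.
The planning session starts at 17:12 − 293 min = 12:19.
From 12:19 to 13:59 is 1 hour 40 minutes.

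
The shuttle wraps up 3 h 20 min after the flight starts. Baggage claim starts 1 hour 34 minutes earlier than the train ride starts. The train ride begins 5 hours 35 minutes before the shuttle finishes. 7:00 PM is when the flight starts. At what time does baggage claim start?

The shuttle ends at 7:00 PM + 200 min = 10:20 PM.
The train ride starts at 10:20 PM − 335 min = 4:45 PM.
Baggage claim starts at 4:45 PM − 94 min = 3:11 PM.

3:11 PM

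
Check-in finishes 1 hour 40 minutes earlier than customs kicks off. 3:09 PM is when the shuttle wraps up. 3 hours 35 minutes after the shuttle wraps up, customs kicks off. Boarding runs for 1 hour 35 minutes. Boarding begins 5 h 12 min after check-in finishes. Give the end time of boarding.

Customs starts at 3:09 PM + 215 min = 6:44 PM.
Check-in ends at 6:44 PM − 100 min = 5:04 PM.
Boarding starts at 5:04 PM + 312 min = 10:16 PM.
Boarding ends at 10:16 PM + 95 min = 11:51 PM.

11:51 PM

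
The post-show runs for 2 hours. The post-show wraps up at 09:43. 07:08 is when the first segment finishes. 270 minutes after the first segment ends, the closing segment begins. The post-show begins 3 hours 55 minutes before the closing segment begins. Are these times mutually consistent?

The closing segment starts at 07:08 + 270 min = 11:38.
The post-show starts at 11:38 − 235 min = 07:43.
The post-show ends at 07:43 + 120 min = 09:43.
That matches the stated 09:43, so the schedule is consistent.

Yes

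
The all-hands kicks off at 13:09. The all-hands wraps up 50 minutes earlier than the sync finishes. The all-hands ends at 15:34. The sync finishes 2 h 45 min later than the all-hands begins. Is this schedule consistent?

The sync ends at 13:09 + 165 min = 15:54.
The all-hands ends at 15:54 − 50 min = 15:04.
But the all-hands is also said to end at 15:34 — a 30-minute conflict.

No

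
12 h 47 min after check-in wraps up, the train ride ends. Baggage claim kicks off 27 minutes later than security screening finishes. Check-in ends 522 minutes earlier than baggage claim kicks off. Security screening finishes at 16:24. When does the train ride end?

20:56

Baggage claim starts at 16:24 + 27 min = 16:51.
Check-in ends at 16:51 − 522 min = 08:09.
The train ride ends at 08:09 + 767 min = 20:56.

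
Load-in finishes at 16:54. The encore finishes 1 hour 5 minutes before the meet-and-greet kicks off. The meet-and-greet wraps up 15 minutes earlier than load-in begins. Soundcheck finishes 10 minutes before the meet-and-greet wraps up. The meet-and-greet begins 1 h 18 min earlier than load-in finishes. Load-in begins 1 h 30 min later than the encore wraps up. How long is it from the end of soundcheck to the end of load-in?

78 minutes

The meet-and-greet starts at 16:54 − 78 min = 15:36.
The encore ends at 15:36 − 65 min = 14:31.
Load-in starts at 14:31 + 90 min = 16:01.
The meet-and-greet ends at 16:01 − 15 min = 15:46.
Soundcheck ends at 15:46 − 10 min = 15:36.
From 15:36 to 16:54 is 78 minutes.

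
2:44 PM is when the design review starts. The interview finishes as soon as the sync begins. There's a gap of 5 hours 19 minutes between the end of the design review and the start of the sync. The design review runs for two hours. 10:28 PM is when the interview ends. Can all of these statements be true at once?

No

The design review ends at 2:44 PM + 120 min = 4:44 PM.
The sync starts at 4:44 PM + 319 min = 10:03 PM.
So the interview ends at 10:03 PM.
But the interview is also said to end at 10:28 PM — a 25-minute conflict.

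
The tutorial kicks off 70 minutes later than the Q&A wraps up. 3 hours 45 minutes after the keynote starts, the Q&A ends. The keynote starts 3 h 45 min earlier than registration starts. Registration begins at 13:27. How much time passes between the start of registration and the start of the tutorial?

The keynote starts at 13:27 − 225 min = 09:42.
The Q&A ends at 09:42 + 225 min = 13:27.
The tutorial starts at 13:27 + 70 min = 14:37.
From 13:27 to 14:37 is 1 h 10 min.

1 h 10 min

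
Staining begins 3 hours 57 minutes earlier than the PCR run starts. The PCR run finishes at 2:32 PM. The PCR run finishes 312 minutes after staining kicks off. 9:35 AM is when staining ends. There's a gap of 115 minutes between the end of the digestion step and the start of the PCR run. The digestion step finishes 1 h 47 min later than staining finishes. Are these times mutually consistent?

The digestion step ends at 9:35 AM + 107 min = 11:22 AM.
The PCR run starts at 11:22 AM + 115 min = 1:17 PM.
Staining starts at 1:17 PM − 237 min = 9:20 AM.
The PCR run ends at 9:20 AM + 312 min = 2:32 PM.
That matches the stated 2:32 PM, so the schedule is consistent.

Yes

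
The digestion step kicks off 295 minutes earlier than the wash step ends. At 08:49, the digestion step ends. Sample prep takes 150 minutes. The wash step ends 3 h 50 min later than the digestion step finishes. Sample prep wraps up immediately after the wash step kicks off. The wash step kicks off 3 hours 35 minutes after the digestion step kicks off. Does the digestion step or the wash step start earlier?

The wash step ends at 08:49 + 230 min = 12:39.
The digestion step starts at 12:39 − 295 min = 07:44.
The wash step starts at 07:44 + 215 min = 11:19.
The digestion step starts at 07:44 and the wash step starts at 11:19, so the digestion step is first.

the digestion step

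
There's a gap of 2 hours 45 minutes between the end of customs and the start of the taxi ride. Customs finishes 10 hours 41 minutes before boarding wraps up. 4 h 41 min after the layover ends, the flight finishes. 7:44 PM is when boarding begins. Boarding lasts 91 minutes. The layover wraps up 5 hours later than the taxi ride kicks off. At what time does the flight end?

Boarding ends at 7:44 PM + 91 min = 9:15 PM.
Customs ends at 9:15 PM − 641 min = 10:34 AM.
The taxi ride starts at 10:34 AM + 165 min = 1:19 PM.
The layover ends at 1:19 PM + 300 min = 6:19 PM.
The flight ends at 6:19 PM + 281 min = 11:00 PM.

11:00 PM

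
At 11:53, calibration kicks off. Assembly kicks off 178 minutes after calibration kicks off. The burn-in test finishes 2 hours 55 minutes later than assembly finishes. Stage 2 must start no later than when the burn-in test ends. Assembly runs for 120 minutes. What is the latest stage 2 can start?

19:46

Assembly starts at 11:53 + 178 min = 14:51.
Assembly ends at 14:51 + 120 min = 16:51.
The burn-in test ends at 16:51 + 175 min = 19:46.
Stage 2 is bounded by the burn-in test, so the latest it can start is 19:46.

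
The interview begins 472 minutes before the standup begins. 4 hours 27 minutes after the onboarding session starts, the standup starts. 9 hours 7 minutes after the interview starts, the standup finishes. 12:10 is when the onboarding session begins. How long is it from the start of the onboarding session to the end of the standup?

5 hours 42 minutes

The standup starts at 12:10 + 267 min = 16:37.
The interview starts at 16:37 − 472 min = 08:45.
The standup ends at 08:45 + 547 min = 17:52.
From 12:10 to 17:52 is 5 hours 42 minutes.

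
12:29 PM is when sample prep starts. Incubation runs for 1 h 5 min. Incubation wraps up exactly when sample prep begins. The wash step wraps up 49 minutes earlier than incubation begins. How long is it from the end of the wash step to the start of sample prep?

1 hour 54 minutes

Incubation ends at 12:29 PM.
Incubation starts at 12:29 PM − 65 min = 11:24 AM.
The wash step ends at 11:24 AM − 49 min = 10:35 AM.
From 10:35 AM to 12:29 PM is 1 hour 54 minutes.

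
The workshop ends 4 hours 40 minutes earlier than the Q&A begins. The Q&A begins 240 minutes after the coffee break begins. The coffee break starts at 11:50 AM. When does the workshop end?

The Q&A starts at 11:50 AM + 240 min = 3:50 PM.
The workshop ends at 3:50 PM − 280 min = 11:10 AM.

11:10 AM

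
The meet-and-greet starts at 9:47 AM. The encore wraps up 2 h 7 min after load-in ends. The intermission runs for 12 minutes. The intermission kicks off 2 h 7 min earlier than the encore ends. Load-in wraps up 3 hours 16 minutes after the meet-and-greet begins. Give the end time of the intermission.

1:15 PM

Load-in ends at 9:47 AM + 196 min = 1:03 PM.
The encore ends at 1:03 PM + 127 min = 3:10 PM.
The intermission starts at 3:10 PM − 127 min = 1:03 PM.
The intermission ends at 1:03 PM + 12 min = 1:15 PM.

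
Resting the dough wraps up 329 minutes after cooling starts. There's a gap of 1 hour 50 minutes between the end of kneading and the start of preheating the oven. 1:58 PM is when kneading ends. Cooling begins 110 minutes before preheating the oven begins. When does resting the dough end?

7:27 PM

Preheating the oven starts at 1:58 PM + 110 min = 3:48 PM.
Cooling starts at 3:48 PM − 110 min = 1:58 PM.
Resting the dough ends at 1:58 PM + 329 min = 7:27 PM.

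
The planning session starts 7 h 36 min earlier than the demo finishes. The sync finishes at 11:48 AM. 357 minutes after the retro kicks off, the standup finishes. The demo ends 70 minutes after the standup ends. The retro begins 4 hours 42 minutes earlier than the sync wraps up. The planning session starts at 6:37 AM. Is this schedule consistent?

Yes

The retro starts at 11:48 AM − 282 min = 7:06 AM.
The standup ends at 7:06 AM + 357 min = 1:03 PM.
The demo ends at 1:03 PM + 70 min = 2:13 PM.
The planning session starts at 2:13 PM − 456 min = 6:37 AM.
That matches the stated 6:37 AM, so the schedule is consistent.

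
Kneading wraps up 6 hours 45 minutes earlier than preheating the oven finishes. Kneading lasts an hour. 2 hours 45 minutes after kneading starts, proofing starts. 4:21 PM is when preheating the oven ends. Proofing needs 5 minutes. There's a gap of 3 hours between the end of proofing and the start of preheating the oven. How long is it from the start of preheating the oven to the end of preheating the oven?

1 h 55 min

Kneading ends at 4:21 PM − 405 min = 9:36 AM.
Kneading starts at 9:36 AM − 60 min = 8:36 AM.
Proofing starts at 8:36 AM + 165 min = 11:21 AM.
Proofing ends at 11:21 AM + 5 min = 11:26 AM.
Preheating the oven starts at 11:26 AM + 180 min = 2:26 PM.
From 2:26 PM to 4:21 PM is 1 h 55 min.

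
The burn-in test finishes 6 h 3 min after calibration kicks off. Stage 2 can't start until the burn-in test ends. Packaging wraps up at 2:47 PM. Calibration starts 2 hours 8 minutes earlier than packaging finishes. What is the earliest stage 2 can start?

6:42 PM

Calibration starts at 2:47 PM − 128 min = 12:39 PM.
The burn-in test ends at 12:39 PM + 363 min = 6:42 PM.
Stage 2 is bounded by the burn-in test, so the earliest it can start is 6:42 PM.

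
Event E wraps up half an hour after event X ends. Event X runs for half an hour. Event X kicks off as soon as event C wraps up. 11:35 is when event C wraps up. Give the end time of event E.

Event X starts at 11:35.
Event X ends at 11:35 + 30 min = 12:05.
Event E ends at 12:05 + 30 min = 12:35.

12:35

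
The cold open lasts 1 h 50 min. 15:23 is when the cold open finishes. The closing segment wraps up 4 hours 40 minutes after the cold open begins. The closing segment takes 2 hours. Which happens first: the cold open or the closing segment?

The cold open starts at 15:23 − 110 min = 13:33.
The closing segment ends at 13:33 + 280 min = 18:13.
The closing segment starts at 18:13 − 120 min = 16:13.
The cold open starts at 13:33 and the closing segment starts at 16:13, so the cold open is first.

the cold open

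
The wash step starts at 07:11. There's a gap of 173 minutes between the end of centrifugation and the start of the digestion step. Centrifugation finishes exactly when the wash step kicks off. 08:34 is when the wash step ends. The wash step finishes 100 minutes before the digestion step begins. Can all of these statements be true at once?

No

Centrifugation ends at 07:11.
The digestion step starts at 07:11 + 173 min = 10:04.
The wash step ends at 10:04 − 100 min = 08:24.
But the wash step is also said to end at 08:34 — a 10-minute conflict.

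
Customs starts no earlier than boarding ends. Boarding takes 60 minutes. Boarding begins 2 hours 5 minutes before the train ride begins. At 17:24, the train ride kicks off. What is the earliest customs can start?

Boarding starts at 17:24 − 125 min = 15:19.
Boarding ends at 15:19 + 60 min = 16:19.
Customs is bounded by boarding, so the earliest it can start is 16:19.

16:19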